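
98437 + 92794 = 191231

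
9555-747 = 8808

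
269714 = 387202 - 117488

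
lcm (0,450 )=0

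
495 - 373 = 122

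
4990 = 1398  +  3592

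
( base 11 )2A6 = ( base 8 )546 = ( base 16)166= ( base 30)bs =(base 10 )358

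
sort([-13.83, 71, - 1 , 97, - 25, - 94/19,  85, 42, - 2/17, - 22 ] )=[ - 25, - 22, - 13.83, - 94/19, - 1, - 2/17, 42, 71,85,97 ] 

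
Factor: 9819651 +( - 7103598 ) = 2716053 = 3^1*29^1*31219^1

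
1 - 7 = -6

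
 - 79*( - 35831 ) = 2830649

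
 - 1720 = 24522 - 26242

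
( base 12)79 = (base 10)93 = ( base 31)30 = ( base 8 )135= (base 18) 53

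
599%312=287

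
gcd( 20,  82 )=2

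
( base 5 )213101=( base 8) 16154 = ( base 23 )dh8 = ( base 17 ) 1830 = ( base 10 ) 7276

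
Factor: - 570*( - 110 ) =62700 =2^2*3^1*5^2*11^1*19^1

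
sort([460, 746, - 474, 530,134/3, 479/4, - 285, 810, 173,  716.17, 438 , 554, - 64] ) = [-474,-285, - 64, 134/3, 479/4, 173, 438,460 , 530, 554, 716.17,746, 810]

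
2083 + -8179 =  - 6096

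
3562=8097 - 4535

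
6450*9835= 63435750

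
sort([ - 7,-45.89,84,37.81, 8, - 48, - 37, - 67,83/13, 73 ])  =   [ - 67, - 48, - 45.89, - 37, - 7,  83/13,  8, 37.81,73 , 84] 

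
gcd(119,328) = 1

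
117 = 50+67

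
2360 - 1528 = 832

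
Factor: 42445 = 5^1 * 13^1*653^1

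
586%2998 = 586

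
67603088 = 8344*8102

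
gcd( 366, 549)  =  183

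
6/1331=6/1331= 0.00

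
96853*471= 45617763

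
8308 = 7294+1014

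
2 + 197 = 199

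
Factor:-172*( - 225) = 38700 = 2^2 * 3^2 * 5^2 * 43^1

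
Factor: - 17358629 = -23^1*754723^1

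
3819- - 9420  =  13239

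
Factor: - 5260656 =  - 2^4 *3^1*109597^1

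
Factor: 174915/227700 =169/220  =  2^(-2)*5^(-1)*11^(-1) *13^2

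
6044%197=134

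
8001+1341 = 9342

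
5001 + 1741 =6742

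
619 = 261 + 358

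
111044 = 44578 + 66466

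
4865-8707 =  - 3842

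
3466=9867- 6401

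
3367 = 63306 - 59939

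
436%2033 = 436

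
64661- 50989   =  13672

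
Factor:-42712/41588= - 2^1 * 19^1*37^( - 1) =- 38/37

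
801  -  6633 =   -  5832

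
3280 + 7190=10470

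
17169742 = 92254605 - 75084863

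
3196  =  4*799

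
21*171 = 3591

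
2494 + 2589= 5083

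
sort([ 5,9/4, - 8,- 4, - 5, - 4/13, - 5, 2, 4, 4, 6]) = [ - 8, - 5,- 5, - 4,-4/13, 2, 9/4,4, 4 , 5, 6]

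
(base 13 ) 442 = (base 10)730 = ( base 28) Q2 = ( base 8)1332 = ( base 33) M4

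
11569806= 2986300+8583506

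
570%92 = 18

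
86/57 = 86/57=1.51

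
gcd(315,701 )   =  1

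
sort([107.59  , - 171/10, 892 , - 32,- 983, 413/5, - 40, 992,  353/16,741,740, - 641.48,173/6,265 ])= [ - 983, - 641.48 , - 40, - 32,-171/10,353/16,173/6, 413/5, 107.59, 265,740,741,  892, 992]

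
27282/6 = 4547 = 4547.00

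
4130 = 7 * 590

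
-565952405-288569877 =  - 854522282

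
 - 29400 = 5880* ( - 5) 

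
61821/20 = 3091+1/20 = 3091.05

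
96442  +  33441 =129883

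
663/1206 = 221/402= 0.55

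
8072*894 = 7216368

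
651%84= 63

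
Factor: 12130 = 2^1* 5^1 *1213^1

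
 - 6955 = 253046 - 260001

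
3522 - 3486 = 36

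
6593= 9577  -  2984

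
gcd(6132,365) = 73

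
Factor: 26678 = 2^1*13339^1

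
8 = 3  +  5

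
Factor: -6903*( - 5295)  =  36551385 = 3^3*5^1*13^1*59^1*353^1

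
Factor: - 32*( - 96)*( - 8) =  - 2^13*3^1  =  -24576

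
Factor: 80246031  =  3^1*3691^1*7247^1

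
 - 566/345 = - 566/345= - 1.64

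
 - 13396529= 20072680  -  33469209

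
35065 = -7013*(-5)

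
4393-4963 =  - 570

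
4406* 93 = 409758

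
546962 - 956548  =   - 409586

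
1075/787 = 1075/787 = 1.37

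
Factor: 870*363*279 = 88110990 = 2^1*3^4*5^1 * 11^2*29^1*31^1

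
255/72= 3+13/24 = 3.54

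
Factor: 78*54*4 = 16848 = 2^4*3^4*13^1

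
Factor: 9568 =2^5 * 13^1*23^1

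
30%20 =10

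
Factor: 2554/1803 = 2^1*3^( - 1)*601^ ( - 1)*1277^1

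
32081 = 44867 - 12786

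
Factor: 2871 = 3^2*11^1*29^1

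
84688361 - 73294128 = 11394233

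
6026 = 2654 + 3372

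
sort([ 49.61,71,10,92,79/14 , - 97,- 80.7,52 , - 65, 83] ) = [ - 97, - 80.7, - 65, 79/14,  10,49.61,52, 71,83, 92 ] 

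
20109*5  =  100545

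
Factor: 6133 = 6133^1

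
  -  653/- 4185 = 653/4185 =0.16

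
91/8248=91/8248 = 0.01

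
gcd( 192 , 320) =64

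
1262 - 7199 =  - 5937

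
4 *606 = 2424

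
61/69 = 61/69 =0.88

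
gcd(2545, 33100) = 5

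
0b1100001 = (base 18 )57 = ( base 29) 3A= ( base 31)34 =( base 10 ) 97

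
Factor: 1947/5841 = 1/3 = 3^( - 1) 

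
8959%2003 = 947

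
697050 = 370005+327045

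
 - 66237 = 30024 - 96261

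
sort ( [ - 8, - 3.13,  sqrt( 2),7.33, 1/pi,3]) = [ - 8, - 3.13, 1/pi , sqrt(2), 3, 7.33]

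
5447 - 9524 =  - 4077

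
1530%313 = 278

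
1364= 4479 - 3115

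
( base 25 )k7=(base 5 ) 4012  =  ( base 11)421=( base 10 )507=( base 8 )773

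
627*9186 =5759622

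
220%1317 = 220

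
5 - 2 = 3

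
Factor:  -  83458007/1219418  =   - 2^(  -  1)*23^1*313^1*11593^1 * 609709^(-1)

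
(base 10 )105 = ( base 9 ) 126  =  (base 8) 151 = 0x69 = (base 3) 10220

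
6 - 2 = 4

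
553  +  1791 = 2344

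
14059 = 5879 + 8180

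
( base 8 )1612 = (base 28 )14A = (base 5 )12111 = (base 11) 754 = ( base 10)906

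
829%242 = 103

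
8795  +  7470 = 16265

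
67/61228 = 67/61228 = 0.00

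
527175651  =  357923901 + 169251750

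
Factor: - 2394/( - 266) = 3^2 = 9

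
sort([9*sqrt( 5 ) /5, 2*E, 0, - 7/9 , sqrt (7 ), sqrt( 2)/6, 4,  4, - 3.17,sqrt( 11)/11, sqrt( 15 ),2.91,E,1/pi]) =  [-3.17, - 7/9, 0,sqrt( 2 ) /6,sqrt(11 )/11,1/pi , sqrt( 7),E,2.91,sqrt( 15), 4,4 , 9*sqrt(5 ) /5,2*E] 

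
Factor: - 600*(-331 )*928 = 2^8*3^1*5^2*29^1*331^1 = 184300800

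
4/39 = 4/39  =  0.10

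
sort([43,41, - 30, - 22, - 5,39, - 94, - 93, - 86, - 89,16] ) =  [ - 94, - 93, - 89, - 86,-30, - 22, - 5,16,39,41, 43 ]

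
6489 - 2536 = 3953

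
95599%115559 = 95599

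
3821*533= 2036593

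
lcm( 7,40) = 280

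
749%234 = 47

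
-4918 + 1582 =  - 3336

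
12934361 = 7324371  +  5609990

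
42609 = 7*6087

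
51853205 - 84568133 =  - 32714928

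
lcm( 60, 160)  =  480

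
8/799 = 8/799 =0.01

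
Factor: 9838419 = 3^1 * 97^1*33809^1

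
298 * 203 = 60494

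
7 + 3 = 10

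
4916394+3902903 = 8819297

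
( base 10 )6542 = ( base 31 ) 6p1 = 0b1100110001110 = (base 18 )1238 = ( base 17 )15ae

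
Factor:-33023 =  - 33023^1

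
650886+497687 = 1148573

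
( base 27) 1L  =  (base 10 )48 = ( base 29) 1J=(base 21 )26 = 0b110000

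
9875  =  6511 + 3364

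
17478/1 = 17478 = 17478.00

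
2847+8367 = 11214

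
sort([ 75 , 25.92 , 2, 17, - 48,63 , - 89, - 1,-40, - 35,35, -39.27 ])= [ - 89, - 48, - 40, - 39.27 , - 35, - 1,2,17,25.92,  35,  63,  75] 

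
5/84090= 1/16818 = 0.00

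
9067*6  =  54402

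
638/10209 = 638/10209 = 0.06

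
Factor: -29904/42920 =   -  2^1 * 3^1*5^ (  -  1 )*7^1 * 29^( - 1 )*37^( - 1)*89^1  =  -3738/5365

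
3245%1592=61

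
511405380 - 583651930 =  - 72246550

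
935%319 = 297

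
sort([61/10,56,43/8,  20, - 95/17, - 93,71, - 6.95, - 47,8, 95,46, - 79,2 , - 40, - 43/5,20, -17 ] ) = [ - 93 , - 79, -47, - 40,-17, - 43/5, - 6.95, - 95/17,2,  43/8, 61/10, 8,20, 20, 46, 56,71,95 ]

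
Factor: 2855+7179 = 10034 = 2^1 * 29^1 * 173^1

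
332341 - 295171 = 37170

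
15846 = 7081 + 8765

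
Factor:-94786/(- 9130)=5^( - 1)*11^(-1)*571^1 = 571/55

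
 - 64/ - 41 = 1+23/41 = 1.56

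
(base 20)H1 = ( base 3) 110122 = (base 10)341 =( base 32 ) AL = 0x155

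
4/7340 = 1/1835 = 0.00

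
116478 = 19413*6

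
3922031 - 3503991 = 418040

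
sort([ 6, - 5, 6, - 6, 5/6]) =[ - 6, - 5 , 5/6,6, 6]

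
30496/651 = 30496/651  =  46.84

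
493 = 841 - 348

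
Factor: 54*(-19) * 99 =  - 2^1*3^5 *11^1*19^1= -101574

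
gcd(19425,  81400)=925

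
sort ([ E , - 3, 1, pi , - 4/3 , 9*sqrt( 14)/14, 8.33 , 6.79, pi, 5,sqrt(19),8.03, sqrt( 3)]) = [ - 3, - 4/3,  1, sqrt(3) , 9*sqrt( 14) /14,E,pi, pi,sqrt(19 ), 5, 6.79 , 8.03,8.33 ]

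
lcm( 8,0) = 0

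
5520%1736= 312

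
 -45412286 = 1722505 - 47134791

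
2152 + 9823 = 11975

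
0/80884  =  0 = 0.00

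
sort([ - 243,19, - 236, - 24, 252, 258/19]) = [  -  243, - 236,-24,258/19,19,252 ]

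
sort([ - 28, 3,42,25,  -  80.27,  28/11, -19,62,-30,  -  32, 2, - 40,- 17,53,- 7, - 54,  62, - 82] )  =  [-82,-80.27,-54,- 40,  -  32,-30, - 28,  -  19, - 17, - 7,2,28/11,  3, 25, 42,53,62,62 ]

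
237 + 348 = 585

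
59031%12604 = 8615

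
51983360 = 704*73840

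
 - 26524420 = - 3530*7514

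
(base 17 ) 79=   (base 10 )128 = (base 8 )200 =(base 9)152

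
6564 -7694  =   - 1130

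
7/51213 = 7/51213 = 0.00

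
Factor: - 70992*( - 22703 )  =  1611731376  =  2^4*3^2  *17^1 * 29^1 *73^1*311^1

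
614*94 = 57716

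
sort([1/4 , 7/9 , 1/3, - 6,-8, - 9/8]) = [ - 8, - 6, - 9/8,1/4,1/3,7/9]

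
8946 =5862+3084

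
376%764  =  376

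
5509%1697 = 418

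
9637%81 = 79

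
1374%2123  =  1374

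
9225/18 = 512 + 1/2 = 512.50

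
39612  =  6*6602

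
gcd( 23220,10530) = 270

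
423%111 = 90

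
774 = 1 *774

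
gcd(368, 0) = 368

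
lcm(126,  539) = 9702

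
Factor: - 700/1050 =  - 2/3 = -2^1*3^( - 1)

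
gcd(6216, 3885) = 777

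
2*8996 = 17992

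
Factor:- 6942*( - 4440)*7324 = 2^6*3^2*5^1*13^1 * 37^1*89^1*1831^1 = 225743843520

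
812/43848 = 1/54 = 0.02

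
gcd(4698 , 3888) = 162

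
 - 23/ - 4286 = 23/4286 = 0.01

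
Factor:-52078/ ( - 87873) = 2^1 * 3^( - 1 )*13^1*17^( -1)*1723^( - 1)*2003^1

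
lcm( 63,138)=2898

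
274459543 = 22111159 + 252348384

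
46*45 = 2070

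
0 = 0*91282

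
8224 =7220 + 1004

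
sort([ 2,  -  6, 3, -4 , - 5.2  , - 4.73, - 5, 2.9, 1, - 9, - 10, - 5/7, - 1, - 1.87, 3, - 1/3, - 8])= [ - 10 , - 9,  -  8, - 6, - 5.2,-5, - 4.73, - 4 , - 1.87, - 1, - 5/7, - 1/3 , 1, 2, 2.9,3, 3] 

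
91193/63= 91193/63 = 1447.51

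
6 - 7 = -1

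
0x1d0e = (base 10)7438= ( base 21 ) GI4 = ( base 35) 62I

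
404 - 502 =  - 98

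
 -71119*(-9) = 640071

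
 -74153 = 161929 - 236082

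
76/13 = 5+11/13 = 5.85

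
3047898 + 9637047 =12684945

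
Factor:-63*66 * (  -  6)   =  2^2 * 3^4*7^1*11^1 = 24948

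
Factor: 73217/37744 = 2^( - 4) *7^(-1)*211^1*337^(-1 )*347^1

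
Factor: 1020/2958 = 10/29 = 2^1*5^1 *29^( -1)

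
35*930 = 32550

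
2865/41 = 2865/41 = 69.88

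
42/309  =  14/103 = 0.14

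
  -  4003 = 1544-5547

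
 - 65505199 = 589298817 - 654804016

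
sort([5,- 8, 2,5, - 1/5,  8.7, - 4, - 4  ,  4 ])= [-8, - 4, - 4, - 1/5, 2, 4,  5  ,  5,  8.7 ]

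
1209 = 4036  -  2827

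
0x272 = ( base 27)N5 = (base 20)1B6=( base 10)626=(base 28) MA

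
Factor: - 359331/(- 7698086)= 2^( - 1) * 3^1 * 7^1 * 11^(  -  1)*71^1*241^1* 349913^( - 1)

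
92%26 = 14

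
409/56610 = 409/56610 = 0.01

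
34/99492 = 17/49746= 0.00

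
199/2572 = 199/2572 = 0.08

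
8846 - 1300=7546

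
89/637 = 89/637 = 0.14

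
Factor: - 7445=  - 5^1*1489^1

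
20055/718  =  20055/718  =  27.93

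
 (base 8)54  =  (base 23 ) 1L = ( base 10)44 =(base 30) 1e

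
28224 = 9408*3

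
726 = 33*22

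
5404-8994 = - 3590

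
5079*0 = 0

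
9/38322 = 1/4258= 0.00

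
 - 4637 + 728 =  - 3909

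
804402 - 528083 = 276319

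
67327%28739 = 9849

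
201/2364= 67/788 = 0.09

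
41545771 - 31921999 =9623772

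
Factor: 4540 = 2^2*5^1*227^1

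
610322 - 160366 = 449956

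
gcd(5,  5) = 5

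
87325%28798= 931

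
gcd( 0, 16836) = 16836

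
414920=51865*8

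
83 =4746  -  4663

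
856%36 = 28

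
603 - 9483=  - 8880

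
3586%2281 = 1305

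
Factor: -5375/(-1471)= 5^3*43^1*1471^ (  -  1)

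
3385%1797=1588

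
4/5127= 4/5127= 0.00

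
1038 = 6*173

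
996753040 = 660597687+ 336155353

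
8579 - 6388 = 2191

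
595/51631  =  595/51631 = 0.01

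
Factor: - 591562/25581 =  - 2^1*3^( -1)*227^1*1303^1 * 8527^ (-1)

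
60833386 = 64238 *947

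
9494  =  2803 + 6691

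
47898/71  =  47898/71 = 674.62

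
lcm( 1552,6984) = 13968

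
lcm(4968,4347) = 34776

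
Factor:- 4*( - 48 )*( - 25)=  - 2^6 *3^1 * 5^2 = - 4800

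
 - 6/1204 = - 3/602 = - 0.00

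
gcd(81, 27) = 27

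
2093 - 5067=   -  2974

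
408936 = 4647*88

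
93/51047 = 93/51047 = 0.00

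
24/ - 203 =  - 1 + 179/203 =- 0.12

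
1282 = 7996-6714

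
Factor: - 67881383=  - 67881383^1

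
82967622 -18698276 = 64269346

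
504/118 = 252/59  =  4.27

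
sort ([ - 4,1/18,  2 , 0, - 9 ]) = [ - 9, - 4,0, 1/18, 2]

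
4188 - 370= 3818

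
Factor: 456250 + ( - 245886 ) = 2^2*7^1*11^1 * 683^1 = 210364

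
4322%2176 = 2146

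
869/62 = 869/62= 14.02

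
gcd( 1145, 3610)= 5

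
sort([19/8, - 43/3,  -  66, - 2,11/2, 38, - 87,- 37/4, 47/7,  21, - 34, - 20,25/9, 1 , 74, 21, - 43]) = [ - 87,  -  66, - 43, - 34, - 20, - 43/3,  -  37/4, - 2,1,19/8, 25/9,  11/2, 47/7,21, 21, 38,74 ]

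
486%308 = 178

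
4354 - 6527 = - 2173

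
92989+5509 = 98498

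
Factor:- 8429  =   - 8429^1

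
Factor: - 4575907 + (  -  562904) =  - 3^2  *17^1*33587^1  =  - 5138811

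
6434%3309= 3125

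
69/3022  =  69/3022 = 0.02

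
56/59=56/59  =  0.95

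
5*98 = 490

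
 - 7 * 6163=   -  43141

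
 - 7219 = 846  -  8065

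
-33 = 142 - 175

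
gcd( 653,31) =1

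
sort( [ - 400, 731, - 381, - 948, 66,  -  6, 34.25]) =[ - 948, -400 , - 381, - 6,34.25 , 66,731 ]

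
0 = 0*420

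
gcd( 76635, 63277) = 1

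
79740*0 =0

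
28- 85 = -57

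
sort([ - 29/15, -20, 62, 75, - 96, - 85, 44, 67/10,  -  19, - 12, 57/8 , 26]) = [  -  96, -85  ,  -  20,  -  19,-12,-29/15,67/10,57/8, 26, 44, 62, 75 ]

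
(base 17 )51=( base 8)126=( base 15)5B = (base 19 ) 4a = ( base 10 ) 86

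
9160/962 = 4580/481  =  9.52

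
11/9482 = 1/862 =0.00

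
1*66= 66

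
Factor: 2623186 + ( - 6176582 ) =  - 2^2* 7^1*11^1*83^1*139^1 = - 3553396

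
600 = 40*15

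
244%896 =244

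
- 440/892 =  - 1 + 113/223 = - 0.49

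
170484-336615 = -166131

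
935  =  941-6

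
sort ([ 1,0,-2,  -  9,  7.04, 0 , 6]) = [ - 9, - 2, 0,0, 1 , 6, 7.04 ] 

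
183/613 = 183/613 =0.30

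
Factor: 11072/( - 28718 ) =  - 2^5*83^( - 1) = -32/83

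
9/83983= 9/83983 = 0.00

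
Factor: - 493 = -17^1 *29^1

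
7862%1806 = 638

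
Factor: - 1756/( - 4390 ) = 2^1*5^( - 1 ) = 2/5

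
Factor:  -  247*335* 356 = -29457220 = -  2^2*5^1*13^1*19^1*67^1 *89^1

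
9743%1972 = 1855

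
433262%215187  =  2888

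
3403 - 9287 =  - 5884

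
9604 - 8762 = 842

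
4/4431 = 4/4431  =  0.00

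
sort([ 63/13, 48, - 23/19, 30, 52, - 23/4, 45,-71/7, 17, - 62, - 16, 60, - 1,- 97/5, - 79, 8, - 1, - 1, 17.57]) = [ - 79,  -  62, - 97/5,-16, - 71/7, - 23/4, - 23/19, - 1, - 1, - 1,63/13, 8,17, 17.57,30,45,48,52, 60 ] 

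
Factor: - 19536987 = - 3^1 * 6512329^1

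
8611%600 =211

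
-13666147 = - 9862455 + -3803692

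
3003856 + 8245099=11248955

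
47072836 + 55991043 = 103063879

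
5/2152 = 5/2152 = 0.00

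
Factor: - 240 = - 2^4 * 3^1 * 5^1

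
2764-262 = 2502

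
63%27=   9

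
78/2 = 39 = 39.00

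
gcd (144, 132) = 12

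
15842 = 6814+9028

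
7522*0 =0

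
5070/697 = 5070/697 = 7.27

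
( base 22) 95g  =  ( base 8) 10602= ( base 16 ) 1182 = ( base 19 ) C7H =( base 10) 4482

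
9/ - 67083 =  - 3/22361 = -0.00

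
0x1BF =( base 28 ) fr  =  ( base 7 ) 1206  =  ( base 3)121120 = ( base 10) 447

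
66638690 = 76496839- 9858149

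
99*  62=6138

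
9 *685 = 6165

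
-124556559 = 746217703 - 870774262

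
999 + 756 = 1755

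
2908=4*727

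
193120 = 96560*2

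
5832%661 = 544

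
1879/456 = 4  +  55/456 =4.12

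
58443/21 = 2783  =  2783.00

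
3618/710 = 5 + 34/355 = 5.10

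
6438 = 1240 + 5198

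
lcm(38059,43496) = 304472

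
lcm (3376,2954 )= 23632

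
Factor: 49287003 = 3^1 * 16429001^1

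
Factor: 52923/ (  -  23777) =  - 69/31= - 3^1*23^1*31^( - 1)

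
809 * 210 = 169890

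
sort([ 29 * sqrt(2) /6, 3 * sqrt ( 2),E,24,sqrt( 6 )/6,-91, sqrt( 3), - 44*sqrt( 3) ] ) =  [ - 91, - 44* sqrt(3),sqrt( 6 )/6, sqrt( 3), E, 3 *sqrt( 2),29*sqrt( 2)/6, 24]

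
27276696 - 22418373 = 4858323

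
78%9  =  6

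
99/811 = 99/811 = 0.12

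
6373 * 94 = 599062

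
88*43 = 3784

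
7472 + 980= 8452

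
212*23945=5076340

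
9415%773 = 139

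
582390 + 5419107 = 6001497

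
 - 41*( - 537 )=22017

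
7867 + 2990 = 10857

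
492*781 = 384252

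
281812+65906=347718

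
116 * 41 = 4756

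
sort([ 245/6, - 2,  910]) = [ - 2, 245/6, 910]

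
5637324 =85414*66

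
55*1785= 98175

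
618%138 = 66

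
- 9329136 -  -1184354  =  -8144782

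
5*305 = 1525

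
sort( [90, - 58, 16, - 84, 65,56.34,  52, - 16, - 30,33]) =[-84, - 58, - 30, - 16,16,33, 52, 56.34, 65, 90]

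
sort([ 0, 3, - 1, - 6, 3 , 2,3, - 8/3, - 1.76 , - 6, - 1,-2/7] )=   [ - 6, - 6, - 8/3, - 1.76, - 1, - 1, - 2/7,0, 2, 3,3, 3 ]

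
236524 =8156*29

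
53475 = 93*575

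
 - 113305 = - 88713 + -24592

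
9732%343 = 128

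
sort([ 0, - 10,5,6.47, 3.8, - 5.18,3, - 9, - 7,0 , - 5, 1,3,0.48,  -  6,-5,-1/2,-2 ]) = [  -  10,-9, - 7, - 6, - 5.18,-5, - 5, - 2, - 1/2, 0 , 0,0.48,1,3, 3,3.8 , 5,6.47] 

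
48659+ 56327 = 104986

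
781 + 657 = 1438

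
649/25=649/25 = 25.96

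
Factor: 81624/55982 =2^2*  3^1* 19^1*23^( - 1)*179^1 * 1217^( - 1 )  =  40812/27991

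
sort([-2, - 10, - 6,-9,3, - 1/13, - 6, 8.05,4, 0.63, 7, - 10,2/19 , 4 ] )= [-10,- 10, - 9, -6, - 6, - 2, - 1/13,2/19, 0.63,  3,4,  4,7,  8.05]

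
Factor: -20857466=-2^1*7^1*1489819^1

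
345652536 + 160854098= 506506634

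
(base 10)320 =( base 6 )1252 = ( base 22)EC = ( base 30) ak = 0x140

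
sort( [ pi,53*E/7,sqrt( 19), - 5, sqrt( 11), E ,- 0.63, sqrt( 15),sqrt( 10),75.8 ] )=[ - 5,-0.63,E, pi, sqrt( 10), sqrt( 11),sqrt( 15),sqrt(19),53*E/7,  75.8 ] 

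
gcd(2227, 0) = 2227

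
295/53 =295/53 = 5.57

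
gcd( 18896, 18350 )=2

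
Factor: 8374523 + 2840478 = 11215001 = 7^1*1602143^1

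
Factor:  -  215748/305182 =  - 2^1*3^2 * 13^1*331^( - 1 )=- 234/331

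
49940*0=0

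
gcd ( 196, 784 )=196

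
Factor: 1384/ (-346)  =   - 2^2 = - 4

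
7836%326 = 12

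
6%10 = 6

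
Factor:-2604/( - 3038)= 2^1*3^1*7^(-1) = 6/7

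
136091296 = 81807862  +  54283434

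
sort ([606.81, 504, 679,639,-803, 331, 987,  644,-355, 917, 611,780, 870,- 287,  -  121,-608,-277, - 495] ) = [-803 ,-608,  -  495, - 355, - 287, -277, - 121,331,504,606.81,611, 639, 644, 679,780,870,917 , 987 ]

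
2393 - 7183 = -4790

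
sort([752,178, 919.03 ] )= [ 178,752, 919.03]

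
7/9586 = 7/9586  =  0.00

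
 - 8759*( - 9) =78831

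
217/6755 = 31/965  =  0.03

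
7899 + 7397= 15296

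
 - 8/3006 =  - 1 + 1499/1503 =- 0.00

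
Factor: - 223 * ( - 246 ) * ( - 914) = -2^2  *3^1*41^1*223^1*457^1 = - 50140212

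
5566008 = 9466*588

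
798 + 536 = 1334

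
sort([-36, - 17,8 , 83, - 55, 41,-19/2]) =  [-55, - 36, - 17, - 19/2, 8,41,83]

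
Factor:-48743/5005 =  - 5^(-1)*7^(-1 )*11^( - 1 )*13^( - 1)*79^1*617^1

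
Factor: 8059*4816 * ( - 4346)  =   - 168677577824 = - 2^5 * 7^1 *41^1*43^1*53^1 * 8059^1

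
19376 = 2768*7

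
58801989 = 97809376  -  39007387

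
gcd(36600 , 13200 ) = 600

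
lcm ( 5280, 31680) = 31680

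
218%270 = 218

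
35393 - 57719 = - 22326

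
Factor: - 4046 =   -  2^1*7^1 * 17^2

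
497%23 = 14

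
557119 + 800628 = 1357747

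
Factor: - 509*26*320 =-2^7 * 5^1*13^1*509^1 = - 4234880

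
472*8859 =4181448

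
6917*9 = 62253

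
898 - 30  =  868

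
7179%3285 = 609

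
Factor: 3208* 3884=2^5 * 401^1*971^1 =12459872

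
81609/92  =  81609/92 = 887.05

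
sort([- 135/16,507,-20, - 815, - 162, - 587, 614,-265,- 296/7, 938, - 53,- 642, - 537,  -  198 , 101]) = [ - 815,  -  642, - 587, - 537, - 265 ,  -  198, - 162 , - 53, - 296/7,  -  20, - 135/16,101, 507,614, 938 ]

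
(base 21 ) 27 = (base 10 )49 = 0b110001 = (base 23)23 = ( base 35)1E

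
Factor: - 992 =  - 2^5*31^1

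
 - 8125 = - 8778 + 653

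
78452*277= 21731204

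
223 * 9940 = 2216620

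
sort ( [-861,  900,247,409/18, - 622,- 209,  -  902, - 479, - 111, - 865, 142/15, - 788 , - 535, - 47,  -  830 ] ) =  [-902,  -  865,- 861,  -  830, -788, - 622 ,-535, - 479 , - 209,- 111, - 47,  142/15,409/18, 247 , 900 ]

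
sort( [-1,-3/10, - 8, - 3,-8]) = [-8,-8, - 3,-1, - 3/10]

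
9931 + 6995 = 16926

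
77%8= 5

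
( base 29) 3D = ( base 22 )4c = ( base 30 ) 3A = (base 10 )100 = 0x64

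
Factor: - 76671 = -3^2*7^1* 1217^1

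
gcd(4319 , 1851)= 617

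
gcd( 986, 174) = 58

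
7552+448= 8000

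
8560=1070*8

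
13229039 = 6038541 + 7190498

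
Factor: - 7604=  - 2^2*1901^1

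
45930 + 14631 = 60561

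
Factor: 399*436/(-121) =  - 2^2*3^1*7^1*11^( - 2 )*19^1*109^1 =- 173964/121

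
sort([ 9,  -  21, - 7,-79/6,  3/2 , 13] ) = [ - 21,- 79/6, - 7,3/2, 9,13 ] 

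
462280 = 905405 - 443125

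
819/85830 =273/28610 = 0.01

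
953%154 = 29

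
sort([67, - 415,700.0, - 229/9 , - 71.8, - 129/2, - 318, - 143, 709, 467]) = [ - 415 ,-318, - 143, - 71.8, - 129/2, - 229/9,67,467, 700.0,709 ] 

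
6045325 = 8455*715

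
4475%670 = 455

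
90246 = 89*1014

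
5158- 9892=-4734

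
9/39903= 3/13301=0.00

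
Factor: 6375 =3^1* 5^3*17^1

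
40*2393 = 95720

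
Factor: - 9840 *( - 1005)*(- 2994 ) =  - 2^5*3^3*5^2*41^1*67^1 * 499^1 = - 29608264800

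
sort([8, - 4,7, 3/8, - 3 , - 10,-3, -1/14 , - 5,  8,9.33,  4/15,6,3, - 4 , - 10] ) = [ - 10, - 10, - 5, - 4 , - 4, - 3, - 3, - 1/14,4/15,3/8,3,6,7 , 8,8,9.33 ]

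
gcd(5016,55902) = 66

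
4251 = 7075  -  2824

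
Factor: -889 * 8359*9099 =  - 67616042949 = - 3^3*7^1*13^1*127^1*337^1*643^1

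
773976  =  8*96747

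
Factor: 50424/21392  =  33/14 = 2^( - 1)*3^1*7^ (-1)*11^1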